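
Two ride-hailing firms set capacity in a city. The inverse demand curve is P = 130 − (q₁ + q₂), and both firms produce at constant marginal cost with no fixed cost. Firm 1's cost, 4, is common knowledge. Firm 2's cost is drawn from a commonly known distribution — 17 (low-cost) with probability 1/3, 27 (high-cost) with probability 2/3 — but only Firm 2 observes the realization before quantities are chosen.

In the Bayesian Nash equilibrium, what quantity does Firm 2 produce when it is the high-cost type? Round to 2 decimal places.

27.22

Firm 2 with cost c maximizes (130 − (q₁+q₂) − c)·q₂, giving q₂(c) = (130 − c − q₁)/2.
E[c₂] = 1/3·17 + 2/3·27 = 23.6667
Firm 1's FOC against E[q₂] yields q₁ = (130 − 2·4 + E[c₂])/3 = (130 − 8 + 23.6667)/3 = 48.5556.
q₂(high-cost) = (130 − 27 − 48.5556)/2 = 27.2222.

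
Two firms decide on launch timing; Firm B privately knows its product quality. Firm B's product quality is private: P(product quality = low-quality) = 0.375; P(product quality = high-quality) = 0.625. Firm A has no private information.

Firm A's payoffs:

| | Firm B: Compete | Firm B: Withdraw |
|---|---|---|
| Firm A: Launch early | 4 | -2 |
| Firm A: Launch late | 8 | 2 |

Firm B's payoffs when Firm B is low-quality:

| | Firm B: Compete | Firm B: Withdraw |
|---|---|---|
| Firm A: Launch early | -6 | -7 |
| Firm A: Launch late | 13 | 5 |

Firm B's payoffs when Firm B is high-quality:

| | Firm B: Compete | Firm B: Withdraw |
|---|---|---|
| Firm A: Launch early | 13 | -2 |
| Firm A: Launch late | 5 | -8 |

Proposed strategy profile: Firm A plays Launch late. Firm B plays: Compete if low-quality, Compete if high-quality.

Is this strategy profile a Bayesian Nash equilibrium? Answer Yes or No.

Firm A plays Launch late: E[Launch late] = 0.375·(8) + 0.625·(8) = 8; E[Launch early] = 4. Best-responding. ✓
Firm B (product quality low-quality), facing Launch late: Compete gives 13, Withdraw gives 5. Proposed Compete is best. ✓
Firm B (product quality high-quality), facing Launch late: Compete gives 5, Withdraw gives -8. Proposed Compete is best. ✓

Yes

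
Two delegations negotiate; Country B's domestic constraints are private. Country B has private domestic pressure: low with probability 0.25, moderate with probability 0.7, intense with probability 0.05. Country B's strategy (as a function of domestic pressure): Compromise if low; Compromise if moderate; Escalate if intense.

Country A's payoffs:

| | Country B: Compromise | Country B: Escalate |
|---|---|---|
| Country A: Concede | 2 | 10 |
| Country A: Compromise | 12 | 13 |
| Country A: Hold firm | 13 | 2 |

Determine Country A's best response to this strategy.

E[Concede] = 0.25·(2) + 0.7·(2) + 0.05·(10) = 2.4
E[Compromise] = 0.25·(12) + 0.7·(12) + 0.05·(13) = 12.05
E[Hold firm] = 0.25·(13) + 0.7·(13) + 0.05·(2) = 12.45
Best response: Hold firm (12.45 is the largest).

Hold firm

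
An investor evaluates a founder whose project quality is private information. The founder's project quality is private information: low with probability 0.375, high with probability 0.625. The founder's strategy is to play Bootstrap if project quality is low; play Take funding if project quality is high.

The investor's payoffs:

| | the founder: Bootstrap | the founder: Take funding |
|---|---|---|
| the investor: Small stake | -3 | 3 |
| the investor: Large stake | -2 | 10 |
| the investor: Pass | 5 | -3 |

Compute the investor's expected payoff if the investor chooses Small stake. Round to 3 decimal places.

E[Small stake] = 0.375·(-3) + 0.625·3 = (-1.125) + 1.875 = 0.75

0.750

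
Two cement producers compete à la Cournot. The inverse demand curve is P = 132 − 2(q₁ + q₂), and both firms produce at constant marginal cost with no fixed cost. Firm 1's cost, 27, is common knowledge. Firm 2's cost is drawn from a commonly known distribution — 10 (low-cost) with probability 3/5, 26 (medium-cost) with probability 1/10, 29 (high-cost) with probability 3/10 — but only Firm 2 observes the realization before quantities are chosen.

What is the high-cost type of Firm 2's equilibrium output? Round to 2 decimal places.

17.81

Type-c best response for Firm 2: q₂(c) = (132 − c)/4 − q₁/2.
Firm 1 maximizes expected profit; its first-order condition is 132 − 4q₁ − 2E[q₂] − 27 = 0.
Substituting E[q₂] and solving: E[c₂] = 17.3, so q₁ = (132 − 2·27 + 17.3)/6 = 15.8833.
q₂(high-cost) = (132 − 29 − 2·15.8833)/4 = 17.8083.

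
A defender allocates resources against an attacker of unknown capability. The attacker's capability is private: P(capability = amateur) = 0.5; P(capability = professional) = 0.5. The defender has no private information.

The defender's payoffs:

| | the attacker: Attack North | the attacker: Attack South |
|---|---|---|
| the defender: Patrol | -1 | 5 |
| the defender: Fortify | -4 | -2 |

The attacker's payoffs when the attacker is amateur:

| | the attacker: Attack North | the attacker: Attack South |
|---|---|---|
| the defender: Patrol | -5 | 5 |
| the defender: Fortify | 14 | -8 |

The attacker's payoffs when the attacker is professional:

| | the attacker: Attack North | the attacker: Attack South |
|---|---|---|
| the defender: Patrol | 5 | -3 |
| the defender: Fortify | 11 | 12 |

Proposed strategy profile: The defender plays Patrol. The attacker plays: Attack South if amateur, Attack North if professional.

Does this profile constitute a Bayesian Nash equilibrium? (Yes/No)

The defender plays Patrol: E[Patrol] = 0.5·(5) + 0.5·(-1) = 2; E[Fortify] = -3. Best-responding. ✓
The attacker (capability amateur), facing Patrol: Attack North gives -5, Attack South gives 5. Proposed Attack South is best. ✓
The attacker (capability professional), facing Patrol: Attack North gives 5, Attack South gives -3. Proposed Attack North is best. ✓

Yes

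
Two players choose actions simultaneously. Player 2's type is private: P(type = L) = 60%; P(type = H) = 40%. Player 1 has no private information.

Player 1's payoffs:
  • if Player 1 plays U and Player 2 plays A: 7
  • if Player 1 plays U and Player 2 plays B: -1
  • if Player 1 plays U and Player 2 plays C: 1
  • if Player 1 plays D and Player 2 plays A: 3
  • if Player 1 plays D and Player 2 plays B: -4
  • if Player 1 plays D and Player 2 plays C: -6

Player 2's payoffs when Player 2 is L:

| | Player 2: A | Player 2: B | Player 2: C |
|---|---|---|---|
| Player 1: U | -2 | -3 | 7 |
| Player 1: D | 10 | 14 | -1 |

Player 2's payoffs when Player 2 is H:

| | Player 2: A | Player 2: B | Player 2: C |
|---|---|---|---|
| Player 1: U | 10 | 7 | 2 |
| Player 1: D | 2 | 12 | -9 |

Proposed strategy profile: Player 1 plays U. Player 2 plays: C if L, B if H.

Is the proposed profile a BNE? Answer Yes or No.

A profile is a BNE iff every type of every player is best-responding given beliefs about the other side.
Player 1 plays U: E[U] = 0.6·(1) + 0.4·(-1) = 0.2; E[D] = -5.2. Best-responding. ✓
Player 2 (type L), facing U: A gives -2, B gives -3, C gives 7. Proposed C is best. ✓
Player 2 (type H), facing U: A gives 10, B gives 7, C gives 2. Proposed B is not best — profitable deviation exists. ✗

No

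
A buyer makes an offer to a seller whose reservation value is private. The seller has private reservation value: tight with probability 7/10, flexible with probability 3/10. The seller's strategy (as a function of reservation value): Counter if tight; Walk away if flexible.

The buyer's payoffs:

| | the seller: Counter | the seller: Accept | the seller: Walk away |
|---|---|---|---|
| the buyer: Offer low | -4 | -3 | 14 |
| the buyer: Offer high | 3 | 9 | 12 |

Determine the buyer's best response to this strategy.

Offer high

E[Offer low] = 7/10·(-4) + 3/10·(14) = 7/5
E[Offer high] = 7/10·(3) + 3/10·(12) = 57/10
Best response: Offer high (57/10 is the largest).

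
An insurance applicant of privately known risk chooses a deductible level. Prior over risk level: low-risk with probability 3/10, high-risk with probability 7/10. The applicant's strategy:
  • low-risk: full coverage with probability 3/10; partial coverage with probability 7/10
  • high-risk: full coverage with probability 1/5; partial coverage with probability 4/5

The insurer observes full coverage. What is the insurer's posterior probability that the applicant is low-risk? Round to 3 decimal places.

0.391

P(full coverage) = (3/10)·(3/10) + (7/10)·(1/5) = 23/100
P(low-risk | full coverage) = ((3/10)·(3/10)) / (23/100) = (9/100) / (23/100) = 9/23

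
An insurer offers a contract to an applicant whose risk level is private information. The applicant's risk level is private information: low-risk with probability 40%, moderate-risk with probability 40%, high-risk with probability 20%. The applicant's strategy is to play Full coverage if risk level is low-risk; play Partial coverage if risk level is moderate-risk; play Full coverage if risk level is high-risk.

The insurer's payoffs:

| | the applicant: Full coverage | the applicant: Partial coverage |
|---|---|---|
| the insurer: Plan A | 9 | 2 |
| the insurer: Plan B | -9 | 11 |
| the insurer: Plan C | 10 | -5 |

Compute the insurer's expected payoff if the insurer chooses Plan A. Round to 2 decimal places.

6.20

E[Plan A] = 0.4·9 + 0.4·2 + 0.2·9 = 3.6 + 0.8 + 1.8 = 6.2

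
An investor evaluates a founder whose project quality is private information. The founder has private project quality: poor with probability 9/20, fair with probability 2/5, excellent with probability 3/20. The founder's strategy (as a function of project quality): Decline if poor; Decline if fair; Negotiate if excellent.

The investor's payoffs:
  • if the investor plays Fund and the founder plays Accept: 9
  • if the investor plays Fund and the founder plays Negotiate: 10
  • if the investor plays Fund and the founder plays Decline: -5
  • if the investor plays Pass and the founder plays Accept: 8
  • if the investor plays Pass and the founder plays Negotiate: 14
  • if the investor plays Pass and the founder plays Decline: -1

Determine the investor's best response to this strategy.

Pass

E[Fund] = 9/20·(-5) + 2/5·(-5) + 3/20·(10) = -11/4
E[Pass] = 9/20·(-1) + 2/5·(-1) + 3/20·(14) = 5/4
Best response: Pass (5/4 is the largest).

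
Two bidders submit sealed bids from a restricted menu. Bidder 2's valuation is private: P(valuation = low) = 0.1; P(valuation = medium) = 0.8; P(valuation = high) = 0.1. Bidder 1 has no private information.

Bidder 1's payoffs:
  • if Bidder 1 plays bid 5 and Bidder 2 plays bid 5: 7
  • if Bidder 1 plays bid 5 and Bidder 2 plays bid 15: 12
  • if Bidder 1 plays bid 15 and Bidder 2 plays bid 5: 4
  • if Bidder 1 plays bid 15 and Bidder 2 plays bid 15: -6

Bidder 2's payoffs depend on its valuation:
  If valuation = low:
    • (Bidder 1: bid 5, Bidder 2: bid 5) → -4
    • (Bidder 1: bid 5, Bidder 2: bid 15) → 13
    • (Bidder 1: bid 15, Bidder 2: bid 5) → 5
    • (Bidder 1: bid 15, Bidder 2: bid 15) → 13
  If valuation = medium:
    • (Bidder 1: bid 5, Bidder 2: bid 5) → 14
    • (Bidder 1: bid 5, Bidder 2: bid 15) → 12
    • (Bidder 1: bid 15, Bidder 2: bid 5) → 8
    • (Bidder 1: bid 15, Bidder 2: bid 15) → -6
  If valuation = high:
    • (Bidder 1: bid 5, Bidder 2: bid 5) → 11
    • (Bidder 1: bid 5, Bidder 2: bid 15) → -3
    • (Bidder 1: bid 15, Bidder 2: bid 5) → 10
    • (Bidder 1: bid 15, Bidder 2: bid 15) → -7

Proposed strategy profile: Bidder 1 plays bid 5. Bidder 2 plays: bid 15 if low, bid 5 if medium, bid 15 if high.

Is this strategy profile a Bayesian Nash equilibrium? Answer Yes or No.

Bidder 1 plays bid 5: E[bid 5] = 0.1·(12) + 0.8·(7) + 0.1·(12) = 8; E[bid 15] = 2. Best-responding. ✓
Bidder 2 (valuation low), facing bid 5: bid 5 gives -4, bid 15 gives 13. Proposed bid 15 is best. ✓
Bidder 2 (valuation medium), facing bid 5: bid 5 gives 14, bid 15 gives 12. Proposed bid 5 is best. ✓
Bidder 2 (valuation high), facing bid 5: bid 5 gives 11, bid 15 gives -3. Proposed bid 15 is not best — profitable deviation exists. ✗

No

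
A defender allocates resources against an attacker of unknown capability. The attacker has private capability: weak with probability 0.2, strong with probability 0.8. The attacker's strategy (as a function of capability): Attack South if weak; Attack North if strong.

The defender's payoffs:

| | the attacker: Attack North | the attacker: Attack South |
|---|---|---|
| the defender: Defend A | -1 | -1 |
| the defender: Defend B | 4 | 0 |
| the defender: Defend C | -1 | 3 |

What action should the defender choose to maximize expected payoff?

E[Defend A] = 0.2·(-1) + 0.8·(-1) = -1
E[Defend B] = 0.2·(0) + 0.8·(4) = 3.2
E[Defend C] = 0.2·(3) + 0.8·(-1) = -0.2
Best response: Defend B (3.2 is the largest).

Defend B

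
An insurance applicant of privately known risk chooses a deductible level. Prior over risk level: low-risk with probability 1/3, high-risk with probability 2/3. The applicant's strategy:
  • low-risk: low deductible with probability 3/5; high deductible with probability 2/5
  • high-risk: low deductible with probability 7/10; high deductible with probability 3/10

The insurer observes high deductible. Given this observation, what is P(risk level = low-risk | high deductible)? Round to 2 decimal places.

0.40

P(high deductible) = (1/3)·(2/5) + (2/3)·(3/10) = 1/3
P(low-risk | high deductible) = ((1/3)·(2/5)) / (1/3) = (2/15) / (1/3) = 2/5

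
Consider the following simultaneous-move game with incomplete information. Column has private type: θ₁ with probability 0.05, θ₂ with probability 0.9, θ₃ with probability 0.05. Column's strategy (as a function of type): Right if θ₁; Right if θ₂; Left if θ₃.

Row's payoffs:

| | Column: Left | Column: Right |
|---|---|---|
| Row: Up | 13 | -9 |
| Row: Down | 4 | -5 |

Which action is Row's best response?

Down

E[Up] = 0.05·(-9) + 0.9·(-9) + 0.05·(13) = -7.9
E[Down] = 0.05·(-5) + 0.9·(-5) + 0.05·(4) = -4.55
Best response: Down (-4.55 is the largest).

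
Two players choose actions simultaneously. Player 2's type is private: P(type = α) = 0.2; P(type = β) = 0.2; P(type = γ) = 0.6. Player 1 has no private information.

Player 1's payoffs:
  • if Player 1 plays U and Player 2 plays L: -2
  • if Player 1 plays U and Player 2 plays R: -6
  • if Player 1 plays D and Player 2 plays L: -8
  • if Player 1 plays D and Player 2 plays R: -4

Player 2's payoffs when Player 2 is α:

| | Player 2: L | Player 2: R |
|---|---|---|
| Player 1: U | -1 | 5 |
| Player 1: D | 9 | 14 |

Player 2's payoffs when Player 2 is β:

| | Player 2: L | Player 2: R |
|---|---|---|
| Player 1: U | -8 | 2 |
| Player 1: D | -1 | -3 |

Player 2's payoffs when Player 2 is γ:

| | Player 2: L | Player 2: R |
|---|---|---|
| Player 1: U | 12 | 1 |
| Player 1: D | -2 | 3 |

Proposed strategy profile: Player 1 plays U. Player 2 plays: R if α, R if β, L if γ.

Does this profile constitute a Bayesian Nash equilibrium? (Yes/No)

Yes

A profile is a BNE iff every type of every player is best-responding given beliefs about the other side.
Player 1 plays U: E[U] = 0.2·(-6) + 0.2·(-6) + 0.6·(-2) = -3.6; E[D] = -6.4. Best-responding. ✓
Player 2 (type α), facing U: L gives -1, R gives 5. Proposed R is best. ✓
Player 2 (type β), facing U: L gives -8, R gives 2. Proposed R is best. ✓
Player 2 (type γ), facing U: L gives 12, R gives 1. Proposed L is best. ✓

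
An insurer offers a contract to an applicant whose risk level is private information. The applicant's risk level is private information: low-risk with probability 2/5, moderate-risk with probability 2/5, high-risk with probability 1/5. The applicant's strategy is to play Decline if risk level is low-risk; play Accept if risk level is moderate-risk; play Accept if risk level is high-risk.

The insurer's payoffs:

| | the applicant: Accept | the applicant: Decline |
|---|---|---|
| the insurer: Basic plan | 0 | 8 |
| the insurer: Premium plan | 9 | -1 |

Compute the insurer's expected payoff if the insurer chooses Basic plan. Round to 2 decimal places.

E[Basic plan] = 2/5·8 + 2/5·0 + 1/5·0 = 16/5 + 0 + 0 = 16/5

3.20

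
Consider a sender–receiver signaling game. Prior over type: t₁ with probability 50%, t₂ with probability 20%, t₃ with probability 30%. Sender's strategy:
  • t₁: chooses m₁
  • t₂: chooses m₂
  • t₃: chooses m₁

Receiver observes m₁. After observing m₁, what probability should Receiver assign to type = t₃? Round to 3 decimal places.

P(m₁) = 0.5·1 + 0.2·0 + 0.3·1 = 0.8
P(t₃ | m₁) = (0.3·1) / 0.8 = 0.3 / 0.8 = 0.375

0.375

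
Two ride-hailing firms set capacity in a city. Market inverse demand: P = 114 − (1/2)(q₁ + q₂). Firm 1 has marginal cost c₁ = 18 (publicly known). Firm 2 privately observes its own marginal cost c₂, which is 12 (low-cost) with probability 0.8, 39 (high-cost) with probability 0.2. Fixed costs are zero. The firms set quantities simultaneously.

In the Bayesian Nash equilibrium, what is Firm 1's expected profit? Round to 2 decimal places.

Type-c best response for Firm 2: q₂(c) = (114 − c) − q₁/2.
Firm 1 maximizes expected profit; its first-order condition is 114 − q₁ − (1/2)E[q₂] − 18 = 0.
Substituting E[q₂] and solving: E[c₂] = 17.4, so q₁ = (114 − 2·18 + 17.4)/(3/2) = 63.6.
E[P] = 114 − (1/2)·(q₁ + E[q₂]) = 49.8; Firm 1's expected profit = (E[P] − 18)·q₁ = (49.8 − 18)·63.6 = 2022.48.

2022.48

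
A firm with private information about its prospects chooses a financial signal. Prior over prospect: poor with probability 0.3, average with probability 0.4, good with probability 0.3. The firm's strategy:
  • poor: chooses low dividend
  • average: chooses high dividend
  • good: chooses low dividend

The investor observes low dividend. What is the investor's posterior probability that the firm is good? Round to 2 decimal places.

0.50

P(low dividend) = 0.3·1 + 0.4·0 + 0.3·1 = 0.6
P(good | low dividend) = (0.3·1) / 0.6 = 0.3 / 0.6 = 0.5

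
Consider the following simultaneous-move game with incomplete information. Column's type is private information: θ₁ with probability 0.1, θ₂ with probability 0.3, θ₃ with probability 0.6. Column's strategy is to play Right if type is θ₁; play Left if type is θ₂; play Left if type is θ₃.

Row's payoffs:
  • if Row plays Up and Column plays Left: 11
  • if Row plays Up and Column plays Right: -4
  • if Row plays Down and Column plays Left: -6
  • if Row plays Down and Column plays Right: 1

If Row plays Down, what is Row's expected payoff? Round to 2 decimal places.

-5.30

E[Down] = 0.1·1 + 0.3·(-6) + 0.6·(-6) = 0.1 + (-1.8) + (-3.6) = -5.3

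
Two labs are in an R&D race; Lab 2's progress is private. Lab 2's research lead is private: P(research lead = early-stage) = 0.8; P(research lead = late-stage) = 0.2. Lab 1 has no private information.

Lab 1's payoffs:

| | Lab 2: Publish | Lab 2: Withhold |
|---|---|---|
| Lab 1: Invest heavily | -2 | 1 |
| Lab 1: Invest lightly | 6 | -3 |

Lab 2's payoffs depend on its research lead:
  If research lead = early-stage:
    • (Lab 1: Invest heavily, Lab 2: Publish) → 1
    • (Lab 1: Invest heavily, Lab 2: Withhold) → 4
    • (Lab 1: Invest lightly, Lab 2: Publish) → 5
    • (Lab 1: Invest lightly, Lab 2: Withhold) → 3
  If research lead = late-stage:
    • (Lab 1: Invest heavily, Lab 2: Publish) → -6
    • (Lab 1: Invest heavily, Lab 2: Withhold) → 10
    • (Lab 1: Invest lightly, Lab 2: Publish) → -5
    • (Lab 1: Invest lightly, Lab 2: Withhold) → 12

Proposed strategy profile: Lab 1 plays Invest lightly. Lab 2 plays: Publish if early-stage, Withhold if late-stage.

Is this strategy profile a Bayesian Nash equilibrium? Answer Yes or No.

A profile is a BNE iff every type of every player is best-responding given beliefs about the other side.
Lab 1 plays Invest lightly: E[Invest lightly] = 0.8·(6) + 0.2·(-3) = 4.2; E[Invest heavily] = -1.4. Best-responding. ✓
Lab 2 (research lead early-stage), facing Invest lightly: Publish gives 5, Withhold gives 3. Proposed Publish is best. ✓
Lab 2 (research lead late-stage), facing Invest lightly: Publish gives -5, Withhold gives 12. Proposed Withhold is best. ✓

Yes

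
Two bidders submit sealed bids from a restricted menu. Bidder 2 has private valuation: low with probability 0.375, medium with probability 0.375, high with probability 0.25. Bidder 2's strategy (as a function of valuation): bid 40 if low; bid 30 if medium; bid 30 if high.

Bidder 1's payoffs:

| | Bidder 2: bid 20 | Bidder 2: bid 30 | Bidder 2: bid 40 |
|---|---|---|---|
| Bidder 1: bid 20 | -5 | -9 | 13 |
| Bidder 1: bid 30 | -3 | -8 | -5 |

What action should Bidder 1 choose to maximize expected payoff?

bid 20

Compute Bidder 1's expected payoff for each action, taking the expectation over Bidder 2's type.
E[bid 20] = 0.375·(13) + 0.375·(-9) + 0.25·(-9) = -0.75
E[bid 30] = 0.375·(-5) + 0.375·(-8) + 0.25·(-8) = -6.875
Best response: bid 20 (-0.75 is the largest).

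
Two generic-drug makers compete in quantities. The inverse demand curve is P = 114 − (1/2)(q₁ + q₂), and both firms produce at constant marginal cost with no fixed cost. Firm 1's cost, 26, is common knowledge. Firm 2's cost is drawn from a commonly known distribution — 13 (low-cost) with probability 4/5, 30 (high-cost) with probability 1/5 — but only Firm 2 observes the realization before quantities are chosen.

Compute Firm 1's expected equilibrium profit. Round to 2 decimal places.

Firm 2 with cost c maximizes (114 − (1/2)(q₁+q₂) − c)·q₂, giving q₂(c) = (114 − c − (1/2)q₁).
E[c₂] = 4/5·13 + 1/5·30 = 16.4
Firm 1's FOC against E[q₂] yields q₁ = (114 − 2·26 + E[c₂])/(3/2) = (114 − 52 + 16.4)/(3/2) = 52.2667.
E[P] = 114 − (1/2)·(q₁ + E[q₂]) = 52.1333; Firm 1's expected profit = (E[P] − 26)·q₁ = (52.1333 − 26)·52.2667 = 1365.9.

1365.90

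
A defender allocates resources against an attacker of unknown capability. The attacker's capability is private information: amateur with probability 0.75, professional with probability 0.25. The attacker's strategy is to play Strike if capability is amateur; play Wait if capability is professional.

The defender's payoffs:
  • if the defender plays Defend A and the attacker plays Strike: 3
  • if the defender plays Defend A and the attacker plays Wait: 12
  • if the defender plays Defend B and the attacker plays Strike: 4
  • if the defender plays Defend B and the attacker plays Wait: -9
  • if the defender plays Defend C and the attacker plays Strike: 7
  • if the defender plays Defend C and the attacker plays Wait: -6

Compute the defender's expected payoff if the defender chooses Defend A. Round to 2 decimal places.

5.25

Take the expectation over the attacker's capability, weighting each type's action by its prior probability.
E[Defend A] = 0.75·3 + 0.25·12 = 2.25 + 3 = 5.25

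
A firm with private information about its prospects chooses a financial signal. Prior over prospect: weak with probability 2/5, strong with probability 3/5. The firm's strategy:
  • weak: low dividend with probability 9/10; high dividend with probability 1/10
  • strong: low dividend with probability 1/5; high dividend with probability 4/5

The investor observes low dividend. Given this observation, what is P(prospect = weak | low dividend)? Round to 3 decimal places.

P(low dividend) = (2/5)·(9/10) + (3/5)·(1/5) = 12/25
P(weak | low dividend) = ((2/5)·(9/10)) / (12/25) = (9/25) / (12/25) = 3/4

0.750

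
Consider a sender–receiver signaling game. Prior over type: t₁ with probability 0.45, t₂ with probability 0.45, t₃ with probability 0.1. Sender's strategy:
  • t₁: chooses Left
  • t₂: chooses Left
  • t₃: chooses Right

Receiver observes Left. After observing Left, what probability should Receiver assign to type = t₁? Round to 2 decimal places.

0.50

P(Left) = 0.45·1 + 0.45·1 + 0.1·0 = 0.9
P(t₁ | Left) = (0.45·1) / 0.9 = 0.45 / 0.9 = 0.5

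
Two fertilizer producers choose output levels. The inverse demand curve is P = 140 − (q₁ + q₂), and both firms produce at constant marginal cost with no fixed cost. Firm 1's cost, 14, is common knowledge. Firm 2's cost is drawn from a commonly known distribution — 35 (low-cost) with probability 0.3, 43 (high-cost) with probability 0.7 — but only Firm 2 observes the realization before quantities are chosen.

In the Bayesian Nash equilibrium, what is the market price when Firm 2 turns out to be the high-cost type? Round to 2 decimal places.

Type-c best response for Firm 2: q₂(c) = (140 − c)/2 − q₁/2.
Firm 1 maximizes expected profit; its first-order condition is 140 − 2q₁ − E[q₂] − 14 = 0.
Substituting E[q₂] and solving: E[c₂] = 40.6, so q₁ = (140 − 2·14 + 40.6)/3 = 50.8667.
q₂(high-cost) = 23.0667, so P = 140 − (50.8667 + 23.0667) = 66.0667.

66.07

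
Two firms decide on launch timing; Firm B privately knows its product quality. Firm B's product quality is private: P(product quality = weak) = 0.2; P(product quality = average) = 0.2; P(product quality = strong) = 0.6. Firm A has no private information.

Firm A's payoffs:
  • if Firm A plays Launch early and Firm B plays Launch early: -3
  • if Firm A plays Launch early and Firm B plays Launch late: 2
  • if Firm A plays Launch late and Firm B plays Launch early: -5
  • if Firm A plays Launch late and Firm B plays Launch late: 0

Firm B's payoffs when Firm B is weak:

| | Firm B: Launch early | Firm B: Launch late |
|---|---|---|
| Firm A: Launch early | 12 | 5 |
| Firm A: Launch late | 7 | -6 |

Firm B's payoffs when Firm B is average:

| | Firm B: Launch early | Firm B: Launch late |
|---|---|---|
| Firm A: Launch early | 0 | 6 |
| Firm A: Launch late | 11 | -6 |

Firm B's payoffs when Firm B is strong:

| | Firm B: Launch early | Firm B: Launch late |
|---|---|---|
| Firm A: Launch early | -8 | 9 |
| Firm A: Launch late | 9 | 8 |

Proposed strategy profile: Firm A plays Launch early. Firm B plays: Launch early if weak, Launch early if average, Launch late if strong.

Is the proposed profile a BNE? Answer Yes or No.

Firm A plays Launch early: E[Launch early] = 0.2·(-3) + 0.2·(-3) + 0.6·(2) = 0; E[Launch late] = -2. Best-responding. ✓
Firm B (product quality weak), facing Launch early: Launch early gives 12, Launch late gives 5. Proposed Launch early is best. ✓
Firm B (product quality average), facing Launch early: Launch early gives 0, Launch late gives 6. Proposed Launch early is not best — profitable deviation exists. ✗
Firm B (product quality strong), facing Launch early: Launch early gives -8, Launch late gives 9. Proposed Launch late is best. ✓

No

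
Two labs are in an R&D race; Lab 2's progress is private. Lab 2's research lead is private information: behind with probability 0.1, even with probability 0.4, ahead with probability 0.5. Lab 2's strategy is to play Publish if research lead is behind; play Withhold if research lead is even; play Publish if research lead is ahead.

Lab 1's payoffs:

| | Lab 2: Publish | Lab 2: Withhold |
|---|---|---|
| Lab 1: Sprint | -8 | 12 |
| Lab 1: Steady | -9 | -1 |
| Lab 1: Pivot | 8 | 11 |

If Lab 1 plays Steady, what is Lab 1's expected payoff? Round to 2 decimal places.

Take the expectation over Lab 2's research lead, weighting each type's action by its prior probability.
E[Steady] = 0.1·(-9) + 0.4·(-1) + 0.5·(-9) = (-0.9) + (-0.4) + (-4.5) = -5.8

-5.80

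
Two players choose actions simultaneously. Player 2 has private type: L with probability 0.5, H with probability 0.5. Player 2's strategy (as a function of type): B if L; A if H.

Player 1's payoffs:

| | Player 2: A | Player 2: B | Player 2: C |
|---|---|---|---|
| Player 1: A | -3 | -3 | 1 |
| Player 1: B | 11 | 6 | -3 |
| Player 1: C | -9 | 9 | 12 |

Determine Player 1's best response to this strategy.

B

Compute Player 1's expected payoff for each action, taking the expectation over Player 2's type.
E[A] = 0.5·(-3) + 0.5·(-3) = -3
E[B] = 0.5·(6) + 0.5·(11) = 8.5
E[C] = 0.5·(9) + 0.5·(-9) = 0
Best response: B (8.5 is the largest).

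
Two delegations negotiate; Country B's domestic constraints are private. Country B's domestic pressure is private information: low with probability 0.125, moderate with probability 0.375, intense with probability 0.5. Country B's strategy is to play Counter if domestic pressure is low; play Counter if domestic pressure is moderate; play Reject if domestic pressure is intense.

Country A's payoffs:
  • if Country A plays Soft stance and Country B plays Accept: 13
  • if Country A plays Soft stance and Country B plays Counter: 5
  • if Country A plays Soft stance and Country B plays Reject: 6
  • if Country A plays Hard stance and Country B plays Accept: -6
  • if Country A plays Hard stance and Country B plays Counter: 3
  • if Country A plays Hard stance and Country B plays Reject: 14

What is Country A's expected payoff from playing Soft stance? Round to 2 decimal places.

E[Soft stance] = 0.125·5 + 0.375·5 + 0.5·6 = 0.625 + 1.875 + 3 = 5.5

5.50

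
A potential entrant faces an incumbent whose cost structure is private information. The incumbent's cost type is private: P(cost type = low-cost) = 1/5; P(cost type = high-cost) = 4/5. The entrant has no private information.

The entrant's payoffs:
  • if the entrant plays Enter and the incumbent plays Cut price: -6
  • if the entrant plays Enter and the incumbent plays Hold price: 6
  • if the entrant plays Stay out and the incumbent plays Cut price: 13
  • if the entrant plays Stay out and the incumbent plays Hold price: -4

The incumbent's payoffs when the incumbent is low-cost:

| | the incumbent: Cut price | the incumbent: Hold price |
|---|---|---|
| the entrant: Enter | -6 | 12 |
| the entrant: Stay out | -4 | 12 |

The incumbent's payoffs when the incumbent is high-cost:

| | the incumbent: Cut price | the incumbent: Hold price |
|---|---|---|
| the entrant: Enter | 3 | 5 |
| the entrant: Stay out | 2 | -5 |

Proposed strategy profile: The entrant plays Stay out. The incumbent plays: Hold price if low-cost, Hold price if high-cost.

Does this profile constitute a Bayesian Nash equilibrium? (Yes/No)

No

The entrant plays Stay out: E[Stay out] = 1/5·(-4) + 4/5·(-4) = -4; E[Enter] = 6. Not best-responding. ✗
The incumbent (cost type low-cost), facing Stay out: Cut price gives -4, Hold price gives 12. Proposed Hold price is best. ✓
The incumbent (cost type high-cost), facing Stay out: Cut price gives 2, Hold price gives -5. Proposed Hold price is not best — profitable deviation exists. ✗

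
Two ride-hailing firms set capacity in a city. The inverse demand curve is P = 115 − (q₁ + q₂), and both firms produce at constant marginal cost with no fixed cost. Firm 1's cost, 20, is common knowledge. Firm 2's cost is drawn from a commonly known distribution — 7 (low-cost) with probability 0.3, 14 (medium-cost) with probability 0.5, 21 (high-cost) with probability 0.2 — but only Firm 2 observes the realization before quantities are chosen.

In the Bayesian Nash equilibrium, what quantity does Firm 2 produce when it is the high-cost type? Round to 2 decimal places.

Type-c best response for Firm 2: q₂(c) = (115 − c)/2 − q₁/2.
Firm 1 maximizes expected profit; its first-order condition is 115 − 2q₁ − E[q₂] − 20 = 0.
Substituting E[q₂] and solving: E[c₂] = 13.3, so q₁ = (115 − 2·20 + 13.3)/3 = 29.4333.
q₂(high-cost) = (115 − 21 − 29.4333)/2 = 32.2833.

32.28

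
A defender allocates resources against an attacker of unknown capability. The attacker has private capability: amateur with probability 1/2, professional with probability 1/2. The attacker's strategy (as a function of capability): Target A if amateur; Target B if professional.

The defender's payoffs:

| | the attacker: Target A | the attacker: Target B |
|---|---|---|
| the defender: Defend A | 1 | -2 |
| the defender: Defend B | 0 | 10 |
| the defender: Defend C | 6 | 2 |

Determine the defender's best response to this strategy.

E[Defend A] = 1/2·(1) + 1/2·(-2) = -1/2
E[Defend B] = 1/2·(0) + 1/2·(10) = 5
E[Defend C] = 1/2·(6) + 1/2·(2) = 4
Best response: Defend B (5 is the largest).

Defend B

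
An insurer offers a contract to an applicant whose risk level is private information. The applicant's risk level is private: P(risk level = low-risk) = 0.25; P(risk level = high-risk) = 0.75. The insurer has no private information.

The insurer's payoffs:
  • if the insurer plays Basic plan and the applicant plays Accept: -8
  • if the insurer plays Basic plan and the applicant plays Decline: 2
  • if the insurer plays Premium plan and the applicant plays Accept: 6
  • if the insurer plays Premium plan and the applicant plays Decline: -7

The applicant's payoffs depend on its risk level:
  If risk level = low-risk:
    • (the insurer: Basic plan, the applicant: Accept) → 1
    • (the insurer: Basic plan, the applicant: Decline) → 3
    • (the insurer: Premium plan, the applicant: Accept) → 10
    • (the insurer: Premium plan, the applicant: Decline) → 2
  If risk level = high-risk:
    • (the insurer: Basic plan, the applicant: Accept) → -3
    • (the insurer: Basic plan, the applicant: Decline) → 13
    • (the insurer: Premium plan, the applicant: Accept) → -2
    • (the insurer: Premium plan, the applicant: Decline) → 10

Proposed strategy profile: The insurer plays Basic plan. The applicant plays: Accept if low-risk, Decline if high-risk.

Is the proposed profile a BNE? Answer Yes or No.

A profile is a BNE iff every type of every player is best-responding given beliefs about the other side.
The insurer plays Basic plan: E[Basic plan] = 0.25·(-8) + 0.75·(2) = -0.5; E[Premium plan] = -3.75. Best-responding. ✓
The applicant (risk level low-risk), facing Basic plan: Accept gives 1, Decline gives 3. Proposed Accept is not best — profitable deviation exists. ✗
The applicant (risk level high-risk), facing Basic plan: Accept gives -3, Decline gives 13. Proposed Decline is best. ✓

No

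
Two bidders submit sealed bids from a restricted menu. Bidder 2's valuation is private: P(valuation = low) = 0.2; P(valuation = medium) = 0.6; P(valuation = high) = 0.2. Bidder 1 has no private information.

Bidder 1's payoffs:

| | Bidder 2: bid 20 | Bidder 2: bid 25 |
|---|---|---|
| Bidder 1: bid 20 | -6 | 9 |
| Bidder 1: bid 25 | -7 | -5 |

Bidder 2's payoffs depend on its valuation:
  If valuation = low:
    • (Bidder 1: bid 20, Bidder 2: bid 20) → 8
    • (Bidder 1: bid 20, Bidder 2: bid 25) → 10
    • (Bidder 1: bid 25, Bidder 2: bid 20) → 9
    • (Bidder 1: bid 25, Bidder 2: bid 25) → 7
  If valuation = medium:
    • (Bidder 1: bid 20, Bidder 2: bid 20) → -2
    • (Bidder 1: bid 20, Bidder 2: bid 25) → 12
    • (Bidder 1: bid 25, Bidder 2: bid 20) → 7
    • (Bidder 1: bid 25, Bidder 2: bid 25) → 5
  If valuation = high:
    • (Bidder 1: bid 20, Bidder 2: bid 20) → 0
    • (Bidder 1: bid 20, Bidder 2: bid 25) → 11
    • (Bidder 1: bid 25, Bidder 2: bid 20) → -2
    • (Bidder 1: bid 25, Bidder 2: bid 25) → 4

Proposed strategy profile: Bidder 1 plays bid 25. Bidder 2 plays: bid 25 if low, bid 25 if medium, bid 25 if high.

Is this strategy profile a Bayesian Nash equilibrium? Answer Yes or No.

No

Bidder 1 plays bid 25: E[bid 25] = 0.2·(-5) + 0.6·(-5) + 0.2·(-5) = -5; E[bid 20] = 9. Not best-responding. ✗
Bidder 2 (valuation low), facing bid 25: bid 20 gives 9, bid 25 gives 7. Proposed bid 25 is not best — profitable deviation exists. ✗
Bidder 2 (valuation medium), facing bid 25: bid 20 gives 7, bid 25 gives 5. Proposed bid 25 is not best — profitable deviation exists. ✗
Bidder 2 (valuation high), facing bid 25: bid 20 gives -2, bid 25 gives 4. Proposed bid 25 is best. ✓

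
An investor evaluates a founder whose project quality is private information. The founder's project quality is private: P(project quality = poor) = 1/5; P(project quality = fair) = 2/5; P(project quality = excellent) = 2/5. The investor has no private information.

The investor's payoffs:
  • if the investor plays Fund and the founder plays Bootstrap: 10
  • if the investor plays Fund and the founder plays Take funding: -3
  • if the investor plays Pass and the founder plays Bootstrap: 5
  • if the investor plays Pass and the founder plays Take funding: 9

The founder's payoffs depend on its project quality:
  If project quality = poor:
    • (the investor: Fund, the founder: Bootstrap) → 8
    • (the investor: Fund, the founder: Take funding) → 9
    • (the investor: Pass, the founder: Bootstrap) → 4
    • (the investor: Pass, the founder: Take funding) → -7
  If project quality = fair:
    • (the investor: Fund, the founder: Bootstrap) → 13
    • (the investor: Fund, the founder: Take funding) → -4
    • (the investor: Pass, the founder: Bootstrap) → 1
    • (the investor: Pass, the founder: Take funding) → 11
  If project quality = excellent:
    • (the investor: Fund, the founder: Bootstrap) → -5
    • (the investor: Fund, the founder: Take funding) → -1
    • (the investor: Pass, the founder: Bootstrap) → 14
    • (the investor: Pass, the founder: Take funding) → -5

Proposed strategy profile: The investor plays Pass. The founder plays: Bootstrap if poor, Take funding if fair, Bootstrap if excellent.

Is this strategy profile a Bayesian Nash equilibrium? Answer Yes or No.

A profile is a BNE iff every type of every player is best-responding given beliefs about the other side.
The investor plays Pass: E[Pass] = 1/5·(5) + 2/5·(9) + 2/5·(5) = 33/5; E[Fund] = 24/5. Best-responding. ✓
The founder (project quality poor), facing Pass: Bootstrap gives 4, Take funding gives -7. Proposed Bootstrap is best. ✓
The founder (project quality fair), facing Pass: Bootstrap gives 1, Take funding gives 11. Proposed Take funding is best. ✓
The founder (project quality excellent), facing Pass: Bootstrap gives 14, Take funding gives -5. Proposed Bootstrap is best. ✓

Yes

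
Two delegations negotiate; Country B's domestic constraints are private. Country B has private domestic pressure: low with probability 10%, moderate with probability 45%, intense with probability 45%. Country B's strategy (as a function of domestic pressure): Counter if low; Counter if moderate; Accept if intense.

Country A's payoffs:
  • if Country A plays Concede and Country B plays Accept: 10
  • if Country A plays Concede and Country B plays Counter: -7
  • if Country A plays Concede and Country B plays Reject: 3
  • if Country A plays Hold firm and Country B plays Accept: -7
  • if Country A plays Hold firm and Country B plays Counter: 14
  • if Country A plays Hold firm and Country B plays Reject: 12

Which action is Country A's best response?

E[Concede] = 0.1·(-7) + 0.45·(-7) + 0.45·(10) = 0.65
E[Hold firm] = 0.1·(14) + 0.45·(14) + 0.45·(-7) = 4.55
Best response: Hold firm (4.55 is the largest).

Hold firm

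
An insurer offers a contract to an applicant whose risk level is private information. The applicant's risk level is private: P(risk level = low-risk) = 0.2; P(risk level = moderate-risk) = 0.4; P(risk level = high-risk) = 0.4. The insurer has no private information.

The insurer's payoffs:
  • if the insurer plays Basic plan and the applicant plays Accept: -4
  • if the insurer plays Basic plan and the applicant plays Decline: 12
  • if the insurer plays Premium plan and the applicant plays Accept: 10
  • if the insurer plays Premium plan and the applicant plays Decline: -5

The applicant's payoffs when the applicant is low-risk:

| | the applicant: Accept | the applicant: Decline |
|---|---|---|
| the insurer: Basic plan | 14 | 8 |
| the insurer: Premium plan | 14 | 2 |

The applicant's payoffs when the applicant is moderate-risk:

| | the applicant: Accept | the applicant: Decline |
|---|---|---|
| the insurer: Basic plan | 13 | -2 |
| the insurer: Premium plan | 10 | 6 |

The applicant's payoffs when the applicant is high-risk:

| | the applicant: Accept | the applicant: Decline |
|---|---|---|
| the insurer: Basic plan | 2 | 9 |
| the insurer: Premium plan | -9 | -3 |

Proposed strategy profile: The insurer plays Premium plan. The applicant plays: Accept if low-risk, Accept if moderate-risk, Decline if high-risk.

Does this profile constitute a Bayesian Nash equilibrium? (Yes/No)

Yes

A profile is a BNE iff every type of every player is best-responding given beliefs about the other side.
The insurer plays Premium plan: E[Premium plan] = 0.2·(10) + 0.4·(10) + 0.4·(-5) = 4; E[Basic plan] = 2.4. Best-responding. ✓
The applicant (risk level low-risk), facing Premium plan: Accept gives 14, Decline gives 2. Proposed Accept is best. ✓
The applicant (risk level moderate-risk), facing Premium plan: Accept gives 10, Decline gives 6. Proposed Accept is best. ✓
The applicant (risk level high-risk), facing Premium plan: Accept gives -9, Decline gives -3. Proposed Decline is best. ✓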